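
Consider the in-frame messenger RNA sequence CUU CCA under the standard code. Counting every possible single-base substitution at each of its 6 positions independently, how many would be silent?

6

Codon 1 (CUU, Leu): 3 synonymous substitutions.
Codon 2 (CCA, Pro): 3 synonymous substitutions.
Total: 3 + 3 = 6.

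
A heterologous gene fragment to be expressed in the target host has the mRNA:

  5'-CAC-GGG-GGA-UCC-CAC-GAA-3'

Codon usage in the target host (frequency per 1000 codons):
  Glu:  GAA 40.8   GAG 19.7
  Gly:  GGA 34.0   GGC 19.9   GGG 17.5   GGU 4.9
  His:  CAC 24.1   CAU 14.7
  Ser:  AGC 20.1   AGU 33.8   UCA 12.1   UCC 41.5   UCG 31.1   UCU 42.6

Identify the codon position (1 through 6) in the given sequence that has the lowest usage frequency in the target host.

Codon 1 CAC (His): 24.1 per 1000.
Codon 2 GGG (Gly): 17.5 per 1000.
Codon 3 GGA (Gly): 34.0 per 1000.
Codon 4 UCC (Ser): 41.5 per 1000.
Codon 5 CAC (His): 24.1 per 1000.
Codon 6 GAA (Glu): 40.8 per 1000.
Lowest frequency is 17.5 at codon 2.

2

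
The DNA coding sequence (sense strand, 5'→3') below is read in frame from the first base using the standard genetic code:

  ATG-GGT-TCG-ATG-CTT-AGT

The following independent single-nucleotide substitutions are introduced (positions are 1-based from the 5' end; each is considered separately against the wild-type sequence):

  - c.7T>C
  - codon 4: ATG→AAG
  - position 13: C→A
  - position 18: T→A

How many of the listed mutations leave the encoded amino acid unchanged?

0

Codon 3: TCG (Ser) → CCG (Pro) — missense.
Codon 4: ATG (Met) → AAG (Lys) — missense.
Codon 5: CTT (Leu) → ATT (Ile) — missense.
Codon 6: AGT (Ser) → AGA (Arg) — missense.
Synonymous: 0 of 4.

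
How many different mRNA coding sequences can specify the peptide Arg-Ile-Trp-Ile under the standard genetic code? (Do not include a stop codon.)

54

Arg: 6 codons.
Ile: 3 codons.
Trp: 1 codon.
Ile: 3 codons.
6 × 3 × 1 × 3 = 54.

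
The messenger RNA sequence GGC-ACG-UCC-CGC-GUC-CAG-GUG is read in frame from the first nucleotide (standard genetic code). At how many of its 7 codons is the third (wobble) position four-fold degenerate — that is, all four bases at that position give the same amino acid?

Codon 1 GGC (Gly): third position 4-fold.
Codon 2 ACG (Thr): third position 4-fold.
Codon 3 UCC (Ser): third position 4-fold.
Codon 4 CGC (Arg): third position 4-fold.
Codon 5 GUC (Val): third position 4-fold.
Codon 6 CAG (Gln): third position 2-fold.
Codon 7 GUG (Val): third position 4-fold.
Four-fold degenerate third positions: 6.

6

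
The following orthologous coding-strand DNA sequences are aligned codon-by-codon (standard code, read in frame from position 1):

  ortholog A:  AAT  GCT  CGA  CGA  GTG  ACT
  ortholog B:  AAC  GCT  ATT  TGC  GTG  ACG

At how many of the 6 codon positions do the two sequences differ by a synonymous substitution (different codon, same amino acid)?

Codon 1: AAT Asn / AAC Asn — synonymous.
Codon 2: GCT Ala / GCT Ala — identical.
Codon 3: CGA Arg / ATT Ile — nonsynonymous.
Codon 4: CGA Arg / TGC Cys — nonsynonymous.
Codon 5: GTG Val / GTG Val — identical.
Codon 6: ACT Thr / ACG Thr — synonymous.
Synonymous differences: 2.

2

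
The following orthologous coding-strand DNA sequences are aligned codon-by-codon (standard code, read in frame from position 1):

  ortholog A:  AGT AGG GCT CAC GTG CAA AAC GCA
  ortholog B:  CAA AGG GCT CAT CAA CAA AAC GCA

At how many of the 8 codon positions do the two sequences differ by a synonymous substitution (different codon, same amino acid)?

1

Codon 1: AGT Ser / CAA Gln — nonsynonymous.
Codon 2: AGG Arg / AGG Arg — identical.
Codon 3: GCT Ala / GCT Ala — identical.
Codon 4: CAC His / CAT His — synonymous.
Codon 5: GTG Val / CAA Gln — nonsynonymous.
Codon 6: CAA Gln / CAA Gln — identical.
Codon 7: AAC Asn / AAC Asn — identical.
Codon 8: GCA Ala / GCA Ala — identical.
Synonymous differences: 1.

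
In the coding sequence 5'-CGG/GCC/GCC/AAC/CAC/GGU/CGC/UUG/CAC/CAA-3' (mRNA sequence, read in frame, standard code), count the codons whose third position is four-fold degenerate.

5

Codon 1 CGG (Arg): third position 4-fold.
Codon 2 GCC (Ala): third position 4-fold.
Codon 3 GCC (Ala): third position 4-fold.
Codon 4 AAC (Asn): third position 2-fold.
Codon 5 CAC (His): third position 2-fold.
Codon 6 GGU (Gly): third position 4-fold.
Codon 7 CGC (Arg): third position 4-fold.
Codon 8 UUG (Leu): third position 2-fold.
Codon 9 CAC (His): third position 2-fold.
Codon 10 CAA (Gln): third position 2-fold.
Four-fold degenerate third positions: 5.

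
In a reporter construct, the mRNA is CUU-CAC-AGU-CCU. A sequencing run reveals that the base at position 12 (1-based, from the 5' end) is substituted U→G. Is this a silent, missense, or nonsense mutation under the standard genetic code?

silent

Position 12 falls in codon 4: CCU → Pro.
After the substitution the codon is CCG → Pro.
Both encode Pro, so the change is synonymous.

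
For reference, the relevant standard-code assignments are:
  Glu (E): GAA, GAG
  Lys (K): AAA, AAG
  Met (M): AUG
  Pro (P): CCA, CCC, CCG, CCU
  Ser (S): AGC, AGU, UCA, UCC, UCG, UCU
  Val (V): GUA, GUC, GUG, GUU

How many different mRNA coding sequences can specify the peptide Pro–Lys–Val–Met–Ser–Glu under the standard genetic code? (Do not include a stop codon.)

Pro: 4 codons.
Lys: 2 codons.
Val: 4 codons.
Met: 1 codon.
Ser: 6 codons.
Glu: 2 codons.
4 × 2 × 4 × 1 × 6 × 2 = 384.

384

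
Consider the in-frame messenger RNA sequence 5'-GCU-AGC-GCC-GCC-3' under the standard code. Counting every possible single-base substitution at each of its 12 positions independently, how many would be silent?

10

Codon 1 (GCU, Ala): 3 synonymous substitutions.
Codon 2 (AGC, Ser): 1 synonymous substitution.
Codon 3 (GCC, Ala): 3 synonymous substitutions.
Codon 4 (GCC, Ala): 3 synonymous substitutions.
Total: 3 + 1 + 3 + 3 = 10.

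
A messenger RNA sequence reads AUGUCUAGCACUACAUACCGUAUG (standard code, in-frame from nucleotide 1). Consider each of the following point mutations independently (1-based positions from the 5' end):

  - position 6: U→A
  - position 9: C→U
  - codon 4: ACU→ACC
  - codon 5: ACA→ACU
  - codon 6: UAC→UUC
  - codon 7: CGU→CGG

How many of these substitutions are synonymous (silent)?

Codon 2: UCU (Ser) → UCA (Ser) — synonymous.
Codon 3: AGC (Ser) → AGU (Ser) — synonymous.
Codon 4: ACU (Thr) → ACC (Thr) — synonymous.
Codon 5: ACA (Thr) → ACU (Thr) — synonymous.
Codon 6: UAC (Tyr) → UUC (Phe) — missense.
Codon 7: CGU (Arg) → CGG (Arg) — synonymous.
Synonymous: 5 of 6.

5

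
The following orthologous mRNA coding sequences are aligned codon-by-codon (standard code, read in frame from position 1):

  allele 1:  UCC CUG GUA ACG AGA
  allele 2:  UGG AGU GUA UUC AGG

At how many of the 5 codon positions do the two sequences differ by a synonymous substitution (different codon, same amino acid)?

1

Codon 1: UCC Ser / UGG Trp — nonsynonymous.
Codon 2: CUG Leu / AGU Ser — nonsynonymous.
Codon 3: GUA Val / GUA Val — identical.
Codon 4: ACG Thr / UUC Phe — nonsynonymous.
Codon 5: AGA Arg / AGG Arg — synonymous.
Synonymous differences: 1.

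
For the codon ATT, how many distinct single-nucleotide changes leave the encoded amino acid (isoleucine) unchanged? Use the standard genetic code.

Position 1: none → 0 synonymous.
Position 2: none → 0 synonymous.
Position 3: ATC, ATA → 2 synonymous.
Total: 0 + 0 + 2 = 2.

2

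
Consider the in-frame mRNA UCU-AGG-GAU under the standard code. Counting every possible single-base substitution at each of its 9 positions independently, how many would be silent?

Codon 1 (UCU, Ser): 3 synonymous substitutions.
Codon 2 (AGG, Arg): 2 synonymous substitutions.
Codon 3 (GAU, Asp): 1 synonymous substitution.
Total: 3 + 2 + 1 = 6.

6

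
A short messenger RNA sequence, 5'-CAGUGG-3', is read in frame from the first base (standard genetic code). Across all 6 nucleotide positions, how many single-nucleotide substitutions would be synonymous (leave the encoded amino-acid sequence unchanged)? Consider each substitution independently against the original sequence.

Codon 1 (CAG, Gln): 1 synonymous substitution.
Codon 2 (UGG, Trp): 0 synonymous substitutions.
Total: 1 + 0 = 1.

1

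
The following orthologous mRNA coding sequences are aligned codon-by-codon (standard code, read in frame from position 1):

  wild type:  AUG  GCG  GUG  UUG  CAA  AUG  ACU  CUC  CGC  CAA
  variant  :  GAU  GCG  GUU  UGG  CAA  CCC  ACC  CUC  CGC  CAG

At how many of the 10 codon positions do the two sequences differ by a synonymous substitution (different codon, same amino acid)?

Codon 1: AUG Met / GAU Asp — nonsynonymous.
Codon 2: GCG Ala / GCG Ala — identical.
Codon 3: GUG Val / GUU Val — synonymous.
Codon 4: UUG Leu / UGG Trp — nonsynonymous.
Codon 5: CAA Gln / CAA Gln — identical.
Codon 6: AUG Met / CCC Pro — nonsynonymous.
Codon 7: ACU Thr / ACC Thr — synonymous.
Codon 8: CUC Leu / CUC Leu — identical.
Codon 9: CGC Arg / CGC Arg — identical.
Codon 10: CAA Gln / CAG Gln — synonymous.
Synonymous differences: 3.

3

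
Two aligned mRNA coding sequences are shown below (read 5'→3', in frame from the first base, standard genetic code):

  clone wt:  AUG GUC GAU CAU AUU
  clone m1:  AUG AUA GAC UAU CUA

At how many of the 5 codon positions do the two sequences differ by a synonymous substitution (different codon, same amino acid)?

Codon 1: AUG Met / AUG Met — identical.
Codon 2: GUC Val / AUA Ile — nonsynonymous.
Codon 3: GAU Asp / GAC Asp — synonymous.
Codon 4: CAU His / UAU Tyr — nonsynonymous.
Codon 5: AUU Ile / CUA Leu — nonsynonymous.
Synonymous differences: 1.

1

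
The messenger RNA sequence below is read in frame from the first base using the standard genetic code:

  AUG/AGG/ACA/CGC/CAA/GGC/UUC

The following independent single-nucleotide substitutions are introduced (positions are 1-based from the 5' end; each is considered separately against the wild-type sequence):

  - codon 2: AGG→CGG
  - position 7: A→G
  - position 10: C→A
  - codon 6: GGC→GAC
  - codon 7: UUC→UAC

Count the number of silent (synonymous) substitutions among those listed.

1

Codon 2: AGG (Arg) → CGG (Arg) — synonymous.
Codon 3: ACA (Thr) → GCA (Ala) — missense.
Codon 4: CGC (Arg) → AGC (Ser) — missense.
Codon 6: GGC (Gly) → GAC (Asp) — missense.
Codon 7: UUC (Phe) → UAC (Tyr) — missense.
Synonymous: 1 of 5.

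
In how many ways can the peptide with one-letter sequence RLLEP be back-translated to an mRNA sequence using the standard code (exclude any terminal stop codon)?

Arg: 6 codons.
Leu: 6 codons.
Leu: 6 codons.
Glu: 2 codons.
Pro: 4 codons.
6 × 6 × 6 × 2 × 4 = 1728.

1728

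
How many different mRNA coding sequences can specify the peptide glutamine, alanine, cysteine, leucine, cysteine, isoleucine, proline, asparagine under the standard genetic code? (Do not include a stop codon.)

4608

Gln: 2 codons.
Ala: 4 codons.
Cys: 2 codons.
Leu: 6 codons.
Cys: 2 codons.
Ile: 3 codons.
Pro: 4 codons.
Asn: 2 codons.
2 × 4 × 2 × 6 × 2 × 3 × 4 × 2 = 4608.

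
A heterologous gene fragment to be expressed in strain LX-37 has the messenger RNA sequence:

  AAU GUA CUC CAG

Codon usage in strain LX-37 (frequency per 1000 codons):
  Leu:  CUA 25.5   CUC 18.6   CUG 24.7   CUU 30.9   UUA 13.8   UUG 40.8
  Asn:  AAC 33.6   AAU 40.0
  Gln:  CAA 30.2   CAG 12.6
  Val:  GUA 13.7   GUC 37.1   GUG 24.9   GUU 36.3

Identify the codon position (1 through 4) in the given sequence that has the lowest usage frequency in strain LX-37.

Codon 1 AAU (Asn): 40.0 per 1000.
Codon 2 GUA (Val): 13.7 per 1000.
Codon 3 CUC (Leu): 18.6 per 1000.
Codon 4 CAG (Gln): 12.6 per 1000.
Lowest frequency is 12.6 at codon 4.

4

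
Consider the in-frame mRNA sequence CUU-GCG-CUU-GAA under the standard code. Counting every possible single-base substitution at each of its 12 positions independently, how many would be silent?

10

Codon 1 (CUU, Leu): 3 synonymous substitutions.
Codon 2 (GCG, Ala): 3 synonymous substitutions.
Codon 3 (CUU, Leu): 3 synonymous substitutions.
Codon 4 (GAA, Glu): 1 synonymous substitution.
Total: 3 + 3 + 3 + 1 = 10.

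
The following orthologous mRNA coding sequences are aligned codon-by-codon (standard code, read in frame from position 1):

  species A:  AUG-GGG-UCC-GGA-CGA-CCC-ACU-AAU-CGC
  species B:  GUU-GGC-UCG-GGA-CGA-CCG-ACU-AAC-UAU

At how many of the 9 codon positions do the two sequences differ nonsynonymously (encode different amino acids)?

2

Codon 1: AUG Met / GUU Val — nonsynonymous.
Codon 2: GGG Gly / GGC Gly — synonymous.
Codon 3: UCC Ser / UCG Ser — synonymous.
Codon 4: GGA Gly / GGA Gly — identical.
Codon 5: CGA Arg / CGA Arg — identical.
Codon 6: CCC Pro / CCG Pro — synonymous.
Codon 7: ACU Thr / ACU Thr — identical.
Codon 8: AAU Asn / AAC Asn — synonymous.
Codon 9: CGC Arg / UAU Tyr — nonsynonymous.
Nonsynonymous differences: 2.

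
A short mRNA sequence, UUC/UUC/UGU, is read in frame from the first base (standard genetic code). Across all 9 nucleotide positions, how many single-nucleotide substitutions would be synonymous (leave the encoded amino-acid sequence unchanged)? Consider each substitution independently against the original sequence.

3

Codon 1 (UUC, Phe): 1 synonymous substitution.
Codon 2 (UUC, Phe): 1 synonymous substitution.
Codon 3 (UGU, Cys): 1 synonymous substitution.
Total: 1 + 1 + 1 = 3.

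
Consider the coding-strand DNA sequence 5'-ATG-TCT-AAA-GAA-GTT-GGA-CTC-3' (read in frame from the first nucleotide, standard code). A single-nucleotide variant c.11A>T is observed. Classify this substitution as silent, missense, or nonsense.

missense

Position 11 falls in codon 4: GAA → Glu.
After the substitution the codon is GTA → Val.
Glu ≠ Val, so this is a missense mutation.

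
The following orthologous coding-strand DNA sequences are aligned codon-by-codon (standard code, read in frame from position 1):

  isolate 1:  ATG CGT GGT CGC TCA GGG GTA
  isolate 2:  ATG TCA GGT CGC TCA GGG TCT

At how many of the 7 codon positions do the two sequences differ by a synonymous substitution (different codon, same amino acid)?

Codon 1: ATG Met / ATG Met — identical.
Codon 2: CGT Arg / TCA Ser — nonsynonymous.
Codon 3: GGT Gly / GGT Gly — identical.
Codon 4: CGC Arg / CGC Arg — identical.
Codon 5: TCA Ser / TCA Ser — identical.
Codon 6: GGG Gly / GGG Gly — identical.
Codon 7: GTA Val / TCT Ser — nonsynonymous.
Synonymous differences: 0.

0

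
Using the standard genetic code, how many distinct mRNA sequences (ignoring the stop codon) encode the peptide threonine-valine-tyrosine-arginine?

192

Thr: 4 codons.
Val: 4 codons.
Tyr: 2 codons.
Arg: 6 codons.
4 × 4 × 2 × 6 = 192.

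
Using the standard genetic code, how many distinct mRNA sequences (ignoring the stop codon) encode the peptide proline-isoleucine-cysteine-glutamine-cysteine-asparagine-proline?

768

Pro: 4 codons.
Ile: 3 codons.
Cys: 2 codons.
Gln: 2 codons.
Cys: 2 codons.
Asn: 2 codons.
Pro: 4 codons.
4 × 3 × 2 × 2 × 2 × 2 × 4 = 768.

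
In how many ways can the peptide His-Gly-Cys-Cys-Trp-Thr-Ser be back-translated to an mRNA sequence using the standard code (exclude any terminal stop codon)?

768

His: 2 codons.
Gly: 4 codons.
Cys: 2 codons.
Cys: 2 codons.
Trp: 1 codon.
Thr: 4 codons.
Ser: 6 codons.
2 × 4 × 2 × 2 × 1 × 4 × 6 = 768.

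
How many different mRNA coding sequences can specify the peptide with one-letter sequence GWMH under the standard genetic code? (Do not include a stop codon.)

Gly: 4 codons.
Trp: 1 codon.
Met: 1 codon.
His: 2 codons.
4 × 1 × 1 × 2 = 8.

8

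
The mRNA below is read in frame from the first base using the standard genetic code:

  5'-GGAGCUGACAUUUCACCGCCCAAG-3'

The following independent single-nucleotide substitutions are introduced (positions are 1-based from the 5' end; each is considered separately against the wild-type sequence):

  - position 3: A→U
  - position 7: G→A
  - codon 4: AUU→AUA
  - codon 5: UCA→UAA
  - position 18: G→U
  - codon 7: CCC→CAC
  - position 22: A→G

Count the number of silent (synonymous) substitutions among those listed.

3

Codon 1: GGA (Gly) → GGU (Gly) — synonymous.
Codon 3: GAC (Asp) → AAC (Asn) — missense.
Codon 4: AUU (Ile) → AUA (Ile) — synonymous.
Codon 5: UCA (Ser) → UAA (Stop) — nonsense.
Codon 6: CCG (Pro) → CCU (Pro) — synonymous.
Codon 7: CCC (Pro) → CAC (His) — missense.
Codon 8: AAG (Lys) → GAG (Glu) — missense.
Synonymous: 3 of 7.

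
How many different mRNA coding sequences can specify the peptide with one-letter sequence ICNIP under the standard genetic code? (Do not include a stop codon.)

144

Ile: 3 codons.
Cys: 2 codons.
Asn: 2 codons.
Ile: 3 codons.
Pro: 4 codons.
3 × 2 × 2 × 3 × 4 = 144.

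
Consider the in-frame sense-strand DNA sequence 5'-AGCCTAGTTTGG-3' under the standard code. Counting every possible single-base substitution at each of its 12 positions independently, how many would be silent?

Codon 1 (AGC, Ser): 1 synonymous substitution.
Codon 2 (CTA, Leu): 4 synonymous substitutions.
Codon 3 (GTT, Val): 3 synonymous substitutions.
Codon 4 (TGG, Trp): 0 synonymous substitutions.
Total: 1 + 4 + 3 + 0 = 8.

8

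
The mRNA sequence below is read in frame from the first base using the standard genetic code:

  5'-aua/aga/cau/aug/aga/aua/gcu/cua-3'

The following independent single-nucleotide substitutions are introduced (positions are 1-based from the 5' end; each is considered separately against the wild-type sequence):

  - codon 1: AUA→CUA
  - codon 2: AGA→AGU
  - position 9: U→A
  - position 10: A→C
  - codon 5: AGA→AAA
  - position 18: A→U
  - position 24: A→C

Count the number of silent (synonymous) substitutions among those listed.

Codon 1: AUA (Ile) → CUA (Leu) — missense.
Codon 2: AGA (Arg) → AGU (Ser) — missense.
Codon 3: CAU (His) → CAA (Gln) — missense.
Codon 4: AUG (Met) → CUG (Leu) — missense.
Codon 5: AGA (Arg) → AAA (Lys) — missense.
Codon 6: AUA (Ile) → AUU (Ile) — synonymous.
Codon 8: CUA (Leu) → CUC (Leu) — synonymous.
Synonymous: 2 of 7.

2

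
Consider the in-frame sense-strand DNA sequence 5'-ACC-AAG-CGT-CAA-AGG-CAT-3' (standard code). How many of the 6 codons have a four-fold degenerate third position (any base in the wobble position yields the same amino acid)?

2

Codon 1 ACC (Thr): third position 4-fold.
Codon 2 AAG (Lys): third position 2-fold.
Codon 3 CGT (Arg): third position 4-fold.
Codon 4 CAA (Gln): third position 2-fold.
Codon 5 AGG (Arg): third position 2-fold.
Codon 6 CAT (His): third position 2-fold.
Four-fold degenerate third positions: 2.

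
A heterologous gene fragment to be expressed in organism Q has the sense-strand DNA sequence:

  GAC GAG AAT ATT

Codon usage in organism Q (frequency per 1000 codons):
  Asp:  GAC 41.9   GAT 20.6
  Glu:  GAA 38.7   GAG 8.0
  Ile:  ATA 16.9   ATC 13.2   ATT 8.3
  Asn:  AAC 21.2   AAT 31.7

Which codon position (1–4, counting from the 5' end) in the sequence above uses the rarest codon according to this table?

Codon 1 GAC (Asp): 41.9 per 1000.
Codon 2 GAG (Glu): 8.0 per 1000.
Codon 3 AAT (Asn): 31.7 per 1000.
Codon 4 ATT (Ile): 8.3 per 1000.
Lowest frequency is 8.0 at codon 2.

2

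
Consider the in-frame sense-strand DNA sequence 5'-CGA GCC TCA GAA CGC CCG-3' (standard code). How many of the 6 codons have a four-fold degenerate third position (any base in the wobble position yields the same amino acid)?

Codon 1 CGA (Arg): third position 4-fold.
Codon 2 GCC (Ala): third position 4-fold.
Codon 3 TCA (Ser): third position 4-fold.
Codon 4 GAA (Glu): third position 2-fold.
Codon 5 CGC (Arg): third position 4-fold.
Codon 6 CCG (Pro): third position 4-fold.
Four-fold degenerate third positions: 5.

5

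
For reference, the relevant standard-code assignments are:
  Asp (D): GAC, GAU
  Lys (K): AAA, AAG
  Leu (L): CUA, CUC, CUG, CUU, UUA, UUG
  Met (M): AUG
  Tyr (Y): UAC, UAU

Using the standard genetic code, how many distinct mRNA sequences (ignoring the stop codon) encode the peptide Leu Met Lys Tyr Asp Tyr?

Leu: 6 codons.
Met: 1 codon.
Lys: 2 codons.
Tyr: 2 codons.
Asp: 2 codons.
Tyr: 2 codons.
6 × 1 × 2 × 2 × 2 × 2 = 96.

96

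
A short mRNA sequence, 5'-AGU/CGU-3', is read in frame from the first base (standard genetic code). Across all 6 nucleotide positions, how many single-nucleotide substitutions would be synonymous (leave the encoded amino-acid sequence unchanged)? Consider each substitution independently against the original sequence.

4

Codon 1 (AGU, Ser): 1 synonymous substitution.
Codon 2 (CGU, Arg): 3 synonymous substitutions.
Total: 1 + 3 = 4.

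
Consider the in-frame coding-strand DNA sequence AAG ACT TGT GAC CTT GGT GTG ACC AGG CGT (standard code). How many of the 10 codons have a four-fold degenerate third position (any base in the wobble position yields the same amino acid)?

Codon 1 AAG (Lys): third position 2-fold.
Codon 2 ACT (Thr): third position 4-fold.
Codon 3 TGT (Cys): third position 2-fold.
Codon 4 GAC (Asp): third position 2-fold.
Codon 5 CTT (Leu): third position 4-fold.
Codon 6 GGT (Gly): third position 4-fold.
Codon 7 GTG (Val): third position 4-fold.
Codon 8 ACC (Thr): third position 4-fold.
Codon 9 AGG (Arg): third position 2-fold.
Codon 10 CGT (Arg): third position 4-fold.
Four-fold degenerate third positions: 6.

6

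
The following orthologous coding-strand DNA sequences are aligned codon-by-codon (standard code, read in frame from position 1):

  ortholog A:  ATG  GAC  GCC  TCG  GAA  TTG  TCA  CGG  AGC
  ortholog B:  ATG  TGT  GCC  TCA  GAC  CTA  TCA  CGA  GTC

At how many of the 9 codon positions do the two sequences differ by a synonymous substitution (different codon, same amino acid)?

3

Codon 1: ATG Met / ATG Met — identical.
Codon 2: GAC Asp / TGT Cys — nonsynonymous.
Codon 3: GCC Ala / GCC Ala — identical.
Codon 4: TCG Ser / TCA Ser — synonymous.
Codon 5: GAA Glu / GAC Asp — nonsynonymous.
Codon 6: TTG Leu / CTA Leu — synonymous.
Codon 7: TCA Ser / TCA Ser — identical.
Codon 8: CGG Arg / CGA Arg — synonymous.
Codon 9: AGC Ser / GTC Val — nonsynonymous.
Synonymous differences: 3.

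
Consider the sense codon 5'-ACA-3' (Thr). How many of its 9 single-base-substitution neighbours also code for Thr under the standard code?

3

Position 1: none → 0 synonymous.
Position 2: none → 0 synonymous.
Position 3: ACU, ACC, ACG → 3 synonymous.
Total: 0 + 0 + 3 = 3.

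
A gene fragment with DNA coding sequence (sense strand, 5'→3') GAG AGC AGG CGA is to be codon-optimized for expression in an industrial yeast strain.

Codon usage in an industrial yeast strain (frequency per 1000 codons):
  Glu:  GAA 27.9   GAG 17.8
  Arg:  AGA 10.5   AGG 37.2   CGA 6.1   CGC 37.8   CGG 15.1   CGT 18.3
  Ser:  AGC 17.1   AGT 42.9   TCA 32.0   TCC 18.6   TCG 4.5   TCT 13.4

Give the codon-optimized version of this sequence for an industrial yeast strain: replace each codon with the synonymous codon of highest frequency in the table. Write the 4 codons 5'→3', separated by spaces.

Codon 1 (Glu): best is GAA at 27.9.
Codon 2 (Ser): best is AGT at 42.9.
Codon 3 (Arg): best is CGC at 37.8.
Codon 4 (Arg): best is CGC at 37.8.

GAA AGT CGC CGC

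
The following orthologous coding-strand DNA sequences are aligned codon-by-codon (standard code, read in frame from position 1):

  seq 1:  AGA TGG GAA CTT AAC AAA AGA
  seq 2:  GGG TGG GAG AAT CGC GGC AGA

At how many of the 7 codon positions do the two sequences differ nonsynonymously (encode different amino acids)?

4

Codon 1: AGA Arg / GGG Gly — nonsynonymous.
Codon 2: TGG Trp / TGG Trp — identical.
Codon 3: GAA Glu / GAG Glu — synonymous.
Codon 4: CTT Leu / AAT Asn — nonsynonymous.
Codon 5: AAC Asn / CGC Arg — nonsynonymous.
Codon 6: AAA Lys / GGC Gly — nonsynonymous.
Codon 7: AGA Arg / AGA Arg — identical.
Nonsynonymous differences: 4.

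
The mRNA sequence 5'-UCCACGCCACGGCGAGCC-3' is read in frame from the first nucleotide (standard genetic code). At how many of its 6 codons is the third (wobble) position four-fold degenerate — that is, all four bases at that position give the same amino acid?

Codon 1 UCC (Ser): third position 4-fold.
Codon 2 ACG (Thr): third position 4-fold.
Codon 3 CCA (Pro): third position 4-fold.
Codon 4 CGG (Arg): third position 4-fold.
Codon 5 CGA (Arg): third position 4-fold.
Codon 6 GCC (Ala): third position 4-fold.
Four-fold degenerate third positions: 6.

6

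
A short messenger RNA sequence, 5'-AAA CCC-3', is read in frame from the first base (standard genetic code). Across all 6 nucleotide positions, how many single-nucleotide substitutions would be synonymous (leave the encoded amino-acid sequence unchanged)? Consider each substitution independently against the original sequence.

Codon 1 (AAA, Lys): 1 synonymous substitution.
Codon 2 (CCC, Pro): 3 synonymous substitutions.
Total: 1 + 3 = 4.

4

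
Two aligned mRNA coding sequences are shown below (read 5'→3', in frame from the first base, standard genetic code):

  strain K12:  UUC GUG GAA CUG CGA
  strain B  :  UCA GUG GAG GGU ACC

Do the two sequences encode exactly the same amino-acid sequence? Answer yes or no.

no

Codon 1: UUC Phe / UCA Ser — nonsynonymous.
Codon 2: GUG Val / GUG Val — identical.
Codon 3: GAA Glu / GAG Glu — synonymous.
Codon 4: CUG Leu / GGU Gly — nonsynonymous.
Codon 5: CGA Arg / ACC Thr — nonsynonymous.
Nonsynonymous differences: 3 → different protein.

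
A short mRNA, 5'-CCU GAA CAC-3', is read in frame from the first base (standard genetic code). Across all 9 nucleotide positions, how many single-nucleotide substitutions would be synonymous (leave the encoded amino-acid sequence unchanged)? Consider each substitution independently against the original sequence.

5

Codon 1 (CCU, Pro): 3 synonymous substitutions.
Codon 2 (GAA, Glu): 1 synonymous substitution.
Codon 3 (CAC, His): 1 synonymous substitution.
Total: 3 + 1 + 1 = 5.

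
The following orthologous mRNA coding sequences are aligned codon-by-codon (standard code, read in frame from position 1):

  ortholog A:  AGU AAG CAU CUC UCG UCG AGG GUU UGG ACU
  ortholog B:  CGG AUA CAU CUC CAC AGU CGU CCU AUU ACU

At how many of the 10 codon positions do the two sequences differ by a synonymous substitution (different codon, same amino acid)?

2

Codon 1: AGU Ser / CGG Arg — nonsynonymous.
Codon 2: AAG Lys / AUA Ile — nonsynonymous.
Codon 3: CAU His / CAU His — identical.
Codon 4: CUC Leu / CUC Leu — identical.
Codon 5: UCG Ser / CAC His — nonsynonymous.
Codon 6: UCG Ser / AGU Ser — synonymous.
Codon 7: AGG Arg / CGU Arg — synonymous.
Codon 8: GUU Val / CCU Pro — nonsynonymous.
Codon 9: UGG Trp / AUU Ile — nonsynonymous.
Codon 10: ACU Thr / ACU Thr — identical.
Synonymous differences: 2.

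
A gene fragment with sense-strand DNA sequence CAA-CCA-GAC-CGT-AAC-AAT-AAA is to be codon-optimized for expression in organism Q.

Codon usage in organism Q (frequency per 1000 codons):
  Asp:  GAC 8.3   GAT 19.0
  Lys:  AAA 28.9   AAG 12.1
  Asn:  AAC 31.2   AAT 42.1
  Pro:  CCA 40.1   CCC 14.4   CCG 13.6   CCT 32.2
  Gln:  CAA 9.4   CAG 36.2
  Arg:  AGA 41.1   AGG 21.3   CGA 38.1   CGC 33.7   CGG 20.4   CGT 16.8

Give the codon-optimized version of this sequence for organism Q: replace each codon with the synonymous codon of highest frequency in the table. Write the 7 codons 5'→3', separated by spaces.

CAG CCA GAT AGA AAT AAT AAA

Codon 1 (Gln): best is CAG at 36.2.
Codon 2 (Pro): best is CCA at 40.1.
Codon 3 (Asp): best is GAT at 19.0.
Codon 4 (Arg): best is AGA at 41.1.
Codon 5 (Asn): best is AAT at 42.1.
Codon 6 (Asn): best is AAT at 42.1.
Codon 7 (Lys): best is AAA at 28.9.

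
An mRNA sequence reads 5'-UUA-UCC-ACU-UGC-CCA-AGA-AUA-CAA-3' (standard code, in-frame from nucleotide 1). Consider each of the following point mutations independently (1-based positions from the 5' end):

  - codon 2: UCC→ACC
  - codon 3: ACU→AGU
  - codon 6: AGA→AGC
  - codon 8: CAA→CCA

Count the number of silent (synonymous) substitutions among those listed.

0

Codon 2: UCC (Ser) → ACC (Thr) — missense.
Codon 3: ACU (Thr) → AGU (Ser) — missense.
Codon 6: AGA (Arg) → AGC (Ser) — missense.
Codon 8: CAA (Gln) → CCA (Pro) — missense.
Synonymous: 0 of 4.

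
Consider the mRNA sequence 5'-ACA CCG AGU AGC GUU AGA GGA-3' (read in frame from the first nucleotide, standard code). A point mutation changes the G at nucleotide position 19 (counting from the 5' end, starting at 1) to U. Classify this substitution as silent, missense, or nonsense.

nonsense

Position 19 falls in codon 7: GGA → Gly.
After the substitution the codon is UGA → Stop.
The new codon is a stop codon, so this is a nonsense mutation.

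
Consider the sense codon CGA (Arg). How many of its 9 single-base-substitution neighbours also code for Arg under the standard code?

4

Position 1: AGA → 1 synonymous.
Position 2: none → 0 synonymous.
Position 3: CGU, CGC, CGG → 3 synonymous.
Total: 1 + 0 + 3 = 4.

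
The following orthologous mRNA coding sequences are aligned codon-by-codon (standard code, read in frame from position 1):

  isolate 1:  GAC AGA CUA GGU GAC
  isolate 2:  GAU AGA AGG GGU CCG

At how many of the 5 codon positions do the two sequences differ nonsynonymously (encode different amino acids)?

Codon 1: GAC Asp / GAU Asp — synonymous.
Codon 2: AGA Arg / AGA Arg — identical.
Codon 3: CUA Leu / AGG Arg — nonsynonymous.
Codon 4: GGU Gly / GGU Gly — identical.
Codon 5: GAC Asp / CCG Pro — nonsynonymous.
Nonsynonymous differences: 2.

2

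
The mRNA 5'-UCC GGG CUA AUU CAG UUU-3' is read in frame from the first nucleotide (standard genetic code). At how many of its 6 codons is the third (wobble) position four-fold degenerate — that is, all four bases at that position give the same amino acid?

3

Codon 1 UCC (Ser): third position 4-fold.
Codon 2 GGG (Gly): third position 4-fold.
Codon 3 CUA (Leu): third position 4-fold.
Codon 4 AUU (Ile): third position 3-fold.
Codon 5 CAG (Gln): third position 2-fold.
Codon 6 UUU (Phe): third position 2-fold.
Four-fold degenerate third positions: 3.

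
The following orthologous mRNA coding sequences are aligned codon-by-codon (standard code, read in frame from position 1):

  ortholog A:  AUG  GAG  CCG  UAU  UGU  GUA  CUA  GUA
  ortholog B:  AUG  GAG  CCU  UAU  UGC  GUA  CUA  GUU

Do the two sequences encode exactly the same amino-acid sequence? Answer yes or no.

Codon 1: AUG Met / AUG Met — identical.
Codon 2: GAG Glu / GAG Glu — identical.
Codon 3: CCG Pro / CCU Pro — synonymous.
Codon 4: UAU Tyr / UAU Tyr — identical.
Codon 5: UGU Cys / UGC Cys — synonymous.
Codon 6: GUA Val / GUA Val — identical.
Codon 7: CUA Leu / CUA Leu — identical.
Codon 8: GUA Val / GUU Val — synonymous.
Nonsynonymous differences: 0 → same protein.

yes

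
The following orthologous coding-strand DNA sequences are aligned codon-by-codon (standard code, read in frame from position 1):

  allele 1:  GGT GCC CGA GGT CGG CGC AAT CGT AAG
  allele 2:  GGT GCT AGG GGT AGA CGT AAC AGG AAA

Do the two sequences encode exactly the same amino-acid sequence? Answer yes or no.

Codon 1: GGT Gly / GGT Gly — identical.
Codon 2: GCC Ala / GCT Ala — synonymous.
Codon 3: CGA Arg / AGG Arg — synonymous.
Codon 4: GGT Gly / GGT Gly — identical.
Codon 5: CGG Arg / AGA Arg — synonymous.
Codon 6: CGC Arg / CGT Arg — synonymous.
Codon 7: AAT Asn / AAC Asn — synonymous.
Codon 8: CGT Arg / AGG Arg — synonymous.
Codon 9: AAG Lys / AAA Lys — synonymous.
Nonsynonymous differences: 0 → same protein.

yes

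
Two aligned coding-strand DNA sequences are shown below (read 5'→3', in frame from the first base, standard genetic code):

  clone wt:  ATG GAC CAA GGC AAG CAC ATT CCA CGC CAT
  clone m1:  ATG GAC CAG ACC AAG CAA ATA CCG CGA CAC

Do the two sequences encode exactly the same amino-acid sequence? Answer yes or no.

no

Codon 1: ATG Met / ATG Met — identical.
Codon 2: GAC Asp / GAC Asp — identical.
Codon 3: CAA Gln / CAG Gln — synonymous.
Codon 4: GGC Gly / ACC Thr — nonsynonymous.
Codon 5: AAG Lys / AAG Lys — identical.
Codon 6: CAC His / CAA Gln — nonsynonymous.
Codon 7: ATT Ile / ATA Ile — synonymous.
Codon 8: CCA Pro / CCG Pro — synonymous.
Codon 9: CGC Arg / CGA Arg — synonymous.
Codon 10: CAT His / CAC His — synonymous.
Nonsynonymous differences: 2 → different protein.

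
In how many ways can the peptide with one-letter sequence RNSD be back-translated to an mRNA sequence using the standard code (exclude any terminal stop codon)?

Arg: 6 codons.
Asn: 2 codons.
Ser: 6 codons.
Asp: 2 codons.
6 × 2 × 6 × 2 = 144.

144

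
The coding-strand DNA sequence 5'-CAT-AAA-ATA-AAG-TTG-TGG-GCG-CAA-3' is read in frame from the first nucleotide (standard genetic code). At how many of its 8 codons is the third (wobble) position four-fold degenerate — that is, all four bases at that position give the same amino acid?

Codon 1 CAT (His): third position 2-fold.
Codon 2 AAA (Lys): third position 2-fold.
Codon 3 ATA (Ile): third position 3-fold.
Codon 4 AAG (Lys): third position 2-fold.
Codon 5 TTG (Leu): third position 2-fold.
Codon 6 TGG (Trp): third position 1-fold.
Codon 7 GCG (Ala): third position 4-fold.
Codon 8 CAA (Gln): third position 2-fold.
Four-fold degenerate third positions: 1.

1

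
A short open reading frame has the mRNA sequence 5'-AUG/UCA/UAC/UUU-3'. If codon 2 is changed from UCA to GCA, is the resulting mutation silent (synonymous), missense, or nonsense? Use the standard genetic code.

Position 4 falls in codon 2: UCA → Ser.
After the substitution the codon is GCA → Ala.
Ser ≠ Ala, so this is a missense mutation.

missense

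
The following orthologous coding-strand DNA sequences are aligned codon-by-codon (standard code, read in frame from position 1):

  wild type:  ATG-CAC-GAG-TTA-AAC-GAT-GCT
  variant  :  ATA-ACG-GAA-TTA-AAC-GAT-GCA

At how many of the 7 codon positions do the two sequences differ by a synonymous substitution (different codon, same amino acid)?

Codon 1: ATG Met / ATA Ile — nonsynonymous.
Codon 2: CAC His / ACG Thr — nonsynonymous.
Codon 3: GAG Glu / GAA Glu — synonymous.
Codon 4: TTA Leu / TTA Leu — identical.
Codon 5: AAC Asn / AAC Asn — identical.
Codon 6: GAT Asp / GAT Asp — identical.
Codon 7: GCT Ala / GCA Ala — synonymous.
Synonymous differences: 2.

2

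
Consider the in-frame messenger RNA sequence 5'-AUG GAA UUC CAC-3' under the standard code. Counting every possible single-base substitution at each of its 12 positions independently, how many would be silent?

3

Codon 1 (AUG, Met): 0 synonymous substitutions.
Codon 2 (GAA, Glu): 1 synonymous substitution.
Codon 3 (UUC, Phe): 1 synonymous substitution.
Codon 4 (CAC, His): 1 synonymous substitution.
Total: 0 + 1 + 1 + 1 = 3.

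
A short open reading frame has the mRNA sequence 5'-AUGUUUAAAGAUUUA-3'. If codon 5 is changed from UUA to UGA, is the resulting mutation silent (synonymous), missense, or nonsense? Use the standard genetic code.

nonsense

Position 14 falls in codon 5: UUA → Leu.
After the substitution the codon is UGA → Stop.
The new codon is a stop codon, so this is a nonsense mutation.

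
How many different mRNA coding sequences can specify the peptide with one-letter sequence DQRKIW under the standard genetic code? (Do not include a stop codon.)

144

Asp: 2 codons.
Gln: 2 codons.
Arg: 6 codons.
Lys: 2 codons.
Ile: 3 codons.
Trp: 1 codon.
2 × 2 × 6 × 2 × 3 × 1 = 144.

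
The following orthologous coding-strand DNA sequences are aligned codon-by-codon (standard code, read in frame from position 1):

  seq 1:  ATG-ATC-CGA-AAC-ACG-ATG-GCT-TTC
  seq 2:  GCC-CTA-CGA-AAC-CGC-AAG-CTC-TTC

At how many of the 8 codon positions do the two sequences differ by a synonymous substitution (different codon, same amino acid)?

Codon 1: ATG Met / GCC Ala — nonsynonymous.
Codon 2: ATC Ile / CTA Leu — nonsynonymous.
Codon 3: CGA Arg / CGA Arg — identical.
Codon 4: AAC Asn / AAC Asn — identical.
Codon 5: ACG Thr / CGC Arg — nonsynonymous.
Codon 6: ATG Met / AAG Lys — nonsynonymous.
Codon 7: GCT Ala / CTC Leu — nonsynonymous.
Codon 8: TTC Phe / TTC Phe — identical.
Synonymous differences: 0.

0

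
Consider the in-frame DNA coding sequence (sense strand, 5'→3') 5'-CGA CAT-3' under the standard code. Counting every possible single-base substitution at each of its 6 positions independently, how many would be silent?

Codon 1 (CGA, Arg): 4 synonymous substitutions.
Codon 2 (CAT, His): 1 synonymous substitution.
Total: 4 + 1 = 5.

5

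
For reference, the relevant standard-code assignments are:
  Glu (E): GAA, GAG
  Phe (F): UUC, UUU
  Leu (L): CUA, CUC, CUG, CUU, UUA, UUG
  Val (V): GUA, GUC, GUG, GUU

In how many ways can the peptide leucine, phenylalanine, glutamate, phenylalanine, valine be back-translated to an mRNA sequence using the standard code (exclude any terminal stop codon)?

Leu: 6 codons.
Phe: 2 codons.
Glu: 2 codons.
Phe: 2 codons.
Val: 4 codons.
6 × 2 × 2 × 2 × 4 = 192.

192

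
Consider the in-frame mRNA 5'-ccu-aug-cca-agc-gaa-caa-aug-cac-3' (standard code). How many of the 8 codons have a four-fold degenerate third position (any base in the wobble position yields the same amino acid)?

Codon 1 CCU (Pro): third position 4-fold.
Codon 2 AUG (Met): third position 1-fold.
Codon 3 CCA (Pro): third position 4-fold.
Codon 4 AGC (Ser): third position 2-fold.
Codon 5 GAA (Glu): third position 2-fold.
Codon 6 CAA (Gln): third position 2-fold.
Codon 7 AUG (Met): third position 1-fold.
Codon 8 CAC (His): third position 2-fold.
Four-fold degenerate third positions: 2.

2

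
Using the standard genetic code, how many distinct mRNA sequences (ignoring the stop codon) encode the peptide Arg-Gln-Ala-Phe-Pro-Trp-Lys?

Arg: 6 codons.
Gln: 2 codons.
Ala: 4 codons.
Phe: 2 codons.
Pro: 4 codons.
Trp: 1 codon.
Lys: 2 codons.
6 × 2 × 4 × 2 × 4 × 1 × 2 = 768.

768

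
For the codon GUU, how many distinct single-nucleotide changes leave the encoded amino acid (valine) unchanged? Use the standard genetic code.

3

Position 1: none → 0 synonymous.
Position 2: none → 0 synonymous.
Position 3: GUC, GUA, GUG → 3 synonymous.
Total: 0 + 0 + 3 = 3.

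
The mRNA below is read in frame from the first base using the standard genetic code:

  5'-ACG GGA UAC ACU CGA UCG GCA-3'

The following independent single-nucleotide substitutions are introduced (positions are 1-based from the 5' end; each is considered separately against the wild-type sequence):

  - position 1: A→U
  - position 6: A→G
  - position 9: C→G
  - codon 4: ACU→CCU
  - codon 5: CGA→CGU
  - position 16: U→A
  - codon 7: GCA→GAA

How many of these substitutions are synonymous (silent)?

Codon 1: ACG (Thr) → UCG (Ser) — missense.
Codon 2: GGA (Gly) → GGG (Gly) — synonymous.
Codon 3: UAC (Tyr) → UAG (Stop) — nonsense.
Codon 4: ACU (Thr) → CCU (Pro) — missense.
Codon 5: CGA (Arg) → CGU (Arg) — synonymous.
Codon 6: UCG (Ser) → ACG (Thr) — missense.
Codon 7: GCA (Ala) → GAA (Glu) — missense.
Synonymous: 2 of 7.

2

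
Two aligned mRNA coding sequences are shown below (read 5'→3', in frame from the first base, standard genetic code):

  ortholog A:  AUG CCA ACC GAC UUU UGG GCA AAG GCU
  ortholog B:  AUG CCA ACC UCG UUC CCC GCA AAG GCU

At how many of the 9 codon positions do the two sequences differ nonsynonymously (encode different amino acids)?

2

Codon 1: AUG Met / AUG Met — identical.
Codon 2: CCA Pro / CCA Pro — identical.
Codon 3: ACC Thr / ACC Thr — identical.
Codon 4: GAC Asp / UCG Ser — nonsynonymous.
Codon 5: UUU Phe / UUC Phe — synonymous.
Codon 6: UGG Trp / CCC Pro — nonsynonymous.
Codon 7: GCA Ala / GCA Ala — identical.
Codon 8: AAG Lys / AAG Lys — identical.
Codon 9: GCU Ala / GCU Ala — identical.
Nonsynonymous differences: 2.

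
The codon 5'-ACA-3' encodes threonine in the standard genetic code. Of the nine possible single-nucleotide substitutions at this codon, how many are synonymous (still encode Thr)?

3

Position 1: none → 0 synonymous.
Position 2: none → 0 synonymous.
Position 3: ACU, ACC, ACG → 3 synonymous.
Total: 0 + 0 + 3 = 3.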